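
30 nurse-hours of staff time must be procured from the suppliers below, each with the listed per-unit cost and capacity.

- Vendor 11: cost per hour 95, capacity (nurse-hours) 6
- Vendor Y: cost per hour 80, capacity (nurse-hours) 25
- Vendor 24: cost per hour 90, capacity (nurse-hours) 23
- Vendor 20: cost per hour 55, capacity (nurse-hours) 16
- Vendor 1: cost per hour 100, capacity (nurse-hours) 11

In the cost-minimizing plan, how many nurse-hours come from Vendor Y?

Cheapest first:
Vendor 20 (55): use full 16 ; 14 nurse-hours to go.
Vendor Y at 80: take 14 of its 25 ; requirement met.
Vendor 24, Vendor 11, Vendor 1: unused.

14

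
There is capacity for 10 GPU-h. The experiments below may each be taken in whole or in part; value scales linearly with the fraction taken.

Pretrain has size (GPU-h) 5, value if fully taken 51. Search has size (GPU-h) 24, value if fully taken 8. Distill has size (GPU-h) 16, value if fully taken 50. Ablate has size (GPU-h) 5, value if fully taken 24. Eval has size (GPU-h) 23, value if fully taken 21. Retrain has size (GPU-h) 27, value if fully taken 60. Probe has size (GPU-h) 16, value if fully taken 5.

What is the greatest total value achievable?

Sort by value density: Pretrain 51/5≈10.2, Ablate 24/5≈4.8, Distill 50/16≈3.12, Retrain 60/27≈2.22, Eval 21/23≈0.913, Search 8/24≈0.333, Probe 5/16≈0.312.
Pretrain: take in full, 5 GPU-h for value 51 ; 5 left.
Take all of Ablate (5 GPU-h, value 24) ; 0 GPU-h left.
Total value = 75.

75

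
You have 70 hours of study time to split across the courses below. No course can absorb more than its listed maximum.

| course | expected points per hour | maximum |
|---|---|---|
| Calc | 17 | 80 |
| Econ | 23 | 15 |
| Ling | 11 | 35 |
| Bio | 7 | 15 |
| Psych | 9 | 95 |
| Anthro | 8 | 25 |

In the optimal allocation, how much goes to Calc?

Order the courses by expected points per hour: Econ 23 > Calc 17 > Ling 11 > Psych 9 > Anthro 8 > Bio 7.
Econ: +15 to 15 (cap) → 55 left.
Calc has room for 80 but only 55 remain, so it gets 55.

55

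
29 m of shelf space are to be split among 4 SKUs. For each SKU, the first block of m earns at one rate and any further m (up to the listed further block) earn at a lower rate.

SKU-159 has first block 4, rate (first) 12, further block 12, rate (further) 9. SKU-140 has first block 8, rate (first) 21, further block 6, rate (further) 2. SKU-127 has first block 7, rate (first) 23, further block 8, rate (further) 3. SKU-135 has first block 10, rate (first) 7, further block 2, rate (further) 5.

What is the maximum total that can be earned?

467

Treat each block as its own option and order by rate: SKU-127/first 23 > SKU-140/first 21 > SKU-159/first 12 > SKU-159/second 9 > SKU-135/first 7 > SKU-135/second 5 > SKU-127/second 3 > SKU-140/second 2.
Fill SKU-127 first block (7 at 23) ; 22 left.
Fill SKU-140 first block (8 at 21) ; 14 left.
SKU-159 first at 12: fill all 4 ; 10 left.
SKU-159/second: +10 of 12 at 9; pool empty.
Total = 23×7 + 21×8 + 12×4 + 9×10 = 467.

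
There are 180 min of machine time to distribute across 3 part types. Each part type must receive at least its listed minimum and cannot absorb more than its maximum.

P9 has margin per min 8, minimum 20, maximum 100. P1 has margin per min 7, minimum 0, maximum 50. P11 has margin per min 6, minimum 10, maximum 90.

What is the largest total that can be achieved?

1330

Meeting every minimum uses 20+0+10 = 30 min, leaving 150.
Rank by margin per min: P9 8 > P1 7 > P11 6.
P9: +80 to 100 (cap) → 70 left.
Give P1 50 more to hit its cap of 50 → 20 left.
Only 20 left; P11 takes them to reach 30.
Total = 8×100 + 7×50 + 6×30 = 1330.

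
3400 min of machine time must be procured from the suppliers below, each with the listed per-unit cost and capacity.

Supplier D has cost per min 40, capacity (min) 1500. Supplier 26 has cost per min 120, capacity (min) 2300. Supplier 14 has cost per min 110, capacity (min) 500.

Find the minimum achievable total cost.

Use suppliers in increasing cost order.
Supplier D at 40: take all 1500 min ; 1900 still needed.
Take 500 from Supplier 14 at 110 ; need 1400 more.
Supplier 26 at 120: take 1400 of its 2300 ; requirement met.
Cost = 1500×40 + 500×110 + 1400×120 = 283000.

283000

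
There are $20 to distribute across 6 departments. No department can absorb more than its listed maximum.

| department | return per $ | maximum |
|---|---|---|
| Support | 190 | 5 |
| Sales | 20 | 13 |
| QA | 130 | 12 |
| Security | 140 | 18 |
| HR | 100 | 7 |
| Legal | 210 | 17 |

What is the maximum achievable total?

Order the departments by return per $: Legal 210 > Support 190 > Security 140 > QA 130 > HR 100 > Sales 20.
Legal takes 17 to reach its cap of 17 → 3 left.
Support: +3 (room for 5) → 3. Pool exhausted.
Total = 190×3 + 210×17 = 4140.

4140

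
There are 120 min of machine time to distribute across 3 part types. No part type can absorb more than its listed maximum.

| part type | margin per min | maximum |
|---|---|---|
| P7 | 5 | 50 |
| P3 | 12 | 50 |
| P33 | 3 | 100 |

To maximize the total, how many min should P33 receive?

20

Highest margin per min first: P3 12 > P7 5 > P33 3.
P3: +50 to 50 (cap) → 70 left.
P7 takes 50 to reach its cap of 50 → 20 left.
P33: +20 (room for 100) → 20. Pool exhausted.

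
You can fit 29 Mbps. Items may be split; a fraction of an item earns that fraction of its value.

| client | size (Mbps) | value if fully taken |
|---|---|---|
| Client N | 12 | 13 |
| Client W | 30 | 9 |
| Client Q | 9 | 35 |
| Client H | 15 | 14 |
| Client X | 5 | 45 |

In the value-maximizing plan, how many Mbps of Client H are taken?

3

Best value per unit of size first: Client X 45/5≈9, Client Q 35/9≈3.89, Client N 13/12≈1.08, Client H 14/15≈0.933, Client W 9/30≈0.3.
All 5 Mbps of Client X fit (value 45) ; 24 remain.
Client Q: take in full, 9 Mbps for value 35 ; 15 left.
All 12 Mbps of Client N fit (value 13) ; 3 remain.
Only 3 Mbps remain; take 3/15 of Client H for value 14×3/15 = 2.8.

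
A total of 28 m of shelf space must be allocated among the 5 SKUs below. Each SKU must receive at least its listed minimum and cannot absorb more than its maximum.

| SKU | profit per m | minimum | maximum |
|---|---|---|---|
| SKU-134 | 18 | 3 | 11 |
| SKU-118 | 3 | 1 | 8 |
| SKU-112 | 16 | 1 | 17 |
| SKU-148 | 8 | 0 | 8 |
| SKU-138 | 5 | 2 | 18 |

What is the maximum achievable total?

Meeting every minimum uses 3+1+1+0+2 = 7 m, leaving 21.
Order the SKUs by profit per m: SKU-134 18 > SKU-112 16 > SKU-148 8 > SKU-138 5 > SKU-118 3.
SKU-134: +8 to 11 (cap) — 13 left.
SKU-112 has room for 16 more but only 13 remain, so it gets 14.
Total = 18×11 + 3×1 + 16×14 + 5×2 = 435.

435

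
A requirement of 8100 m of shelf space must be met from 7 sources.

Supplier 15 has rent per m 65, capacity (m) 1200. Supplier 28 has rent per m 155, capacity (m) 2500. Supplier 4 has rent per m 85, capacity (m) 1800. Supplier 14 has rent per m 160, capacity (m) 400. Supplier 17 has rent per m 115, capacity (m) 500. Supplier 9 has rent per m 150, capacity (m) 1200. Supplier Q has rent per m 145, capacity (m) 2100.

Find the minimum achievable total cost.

974500

Cheapest first:
Supplier 15 at 65: take all 1200 m ; 6900 still needed.
Take 1800 from Supplier 4 at 85 ; need 5100 more.
Supplier 17 (115): use full 500 ; 4600 m to go.
Supplier Q (145): use full 2100 ; 2500 m to go.
Supplier 9 at 150: take all 1200 m ; 1300 still needed.
Take 1300 from Supplier 28 at 155 to finish.
Supplier 14: unused.
Cost = 1200×65 + 1800×85 + 500×115 + 2100×145 + 1200×150 + 1300×155 = 974500.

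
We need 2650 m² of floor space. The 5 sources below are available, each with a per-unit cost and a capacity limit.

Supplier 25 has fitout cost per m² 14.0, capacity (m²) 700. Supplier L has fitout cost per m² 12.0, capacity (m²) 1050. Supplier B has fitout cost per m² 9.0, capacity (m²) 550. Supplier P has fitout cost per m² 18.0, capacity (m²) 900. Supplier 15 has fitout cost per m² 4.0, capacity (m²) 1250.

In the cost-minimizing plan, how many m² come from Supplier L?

850

Cheapest first:
Supplier 15 at 4.0: take all 1250 m² — 1400 still needed.
Take 550 from Supplier B at 9.0 — need 850 more.
Supplier L at 12.0: take 850 of its 1050 — requirement met.
Supplier 25, Supplier P: unused.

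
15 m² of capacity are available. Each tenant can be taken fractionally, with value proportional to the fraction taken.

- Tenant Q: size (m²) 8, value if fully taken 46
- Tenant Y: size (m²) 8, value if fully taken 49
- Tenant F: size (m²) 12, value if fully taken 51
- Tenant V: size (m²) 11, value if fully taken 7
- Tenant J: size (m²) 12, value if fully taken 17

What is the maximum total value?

Best value per unit of size first: Tenant Y 49/8≈6.12, Tenant Q 46/8≈5.75, Tenant F 51/12≈4.25, Tenant J 17/12≈1.42, Tenant V 7/11≈0.636.
Tenant Y: take in full, 8 m² for value 49 ; 7 left.
Fill the last 7 m² with part of Tenant Q: 7/8 of it earns 40.25.
Total value = 89.25.

89.25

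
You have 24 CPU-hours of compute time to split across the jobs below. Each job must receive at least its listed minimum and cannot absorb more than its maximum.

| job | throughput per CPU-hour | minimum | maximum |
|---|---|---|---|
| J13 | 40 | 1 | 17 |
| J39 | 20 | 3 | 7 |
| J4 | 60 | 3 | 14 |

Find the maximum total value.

Meeting every minimum uses 1+3+3 = 7 CPU-hours, leaving 17.
Highest throughput per CPU-hour first: J4 60 > J13 40 > J39 20.
J4: +11 to 14 (cap) — 6 left.
J13 has room for 16 more but only 6 remain, so it gets 7.
Total = 40×7 + 20×3 + 60×14 = 1180.

1180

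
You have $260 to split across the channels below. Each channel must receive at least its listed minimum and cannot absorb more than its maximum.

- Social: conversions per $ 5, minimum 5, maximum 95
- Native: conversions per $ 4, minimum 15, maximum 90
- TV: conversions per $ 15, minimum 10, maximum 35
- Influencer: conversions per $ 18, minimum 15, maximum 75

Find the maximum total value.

Meeting every minimum uses 5+15+10+15 = 45 $, leaving 215.
Rank by conversions per $: Influencer 18 > TV 15 > Social 5 > Native 4.
Influencer takes 60 more to reach its cap of 75 ; 155 left.
Give TV 25 more to hit its cap of 35 ; 130 left.
Social takes 90 more to reach its cap of 95 ; 40 left.
Only 40 left; Native takes them to reach 55.
Total = 5×95 + 4×55 + 15×35 + 18×75 = 2570.

2570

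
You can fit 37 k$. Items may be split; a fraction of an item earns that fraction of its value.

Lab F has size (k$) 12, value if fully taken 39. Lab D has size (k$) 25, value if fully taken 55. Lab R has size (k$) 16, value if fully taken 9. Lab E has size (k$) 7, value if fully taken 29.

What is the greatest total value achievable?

Rank by value-to-size ratio: Lab E 29/7≈4.14, Lab F 39/12≈3.25, Lab D 55/25≈2.2, Lab R 9/16≈0.562.
Take all of Lab E (7 k$, value 29) ; 30 k$ left.
All 12 k$ of Lab F fit (value 39) ; 18 remain.
18 k$ left: a 18/25 share of Lab D gives 55×18/25 = 39.6.
Total value = 107.6.

107.6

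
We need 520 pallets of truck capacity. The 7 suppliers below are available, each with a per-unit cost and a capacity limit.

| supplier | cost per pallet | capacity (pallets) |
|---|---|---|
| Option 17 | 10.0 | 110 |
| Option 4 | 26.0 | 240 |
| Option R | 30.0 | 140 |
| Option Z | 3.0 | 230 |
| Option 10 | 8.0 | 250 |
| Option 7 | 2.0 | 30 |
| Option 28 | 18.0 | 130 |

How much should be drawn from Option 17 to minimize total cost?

Fill from the cheapest supplier first.
Take 30 from Option 7 at 2.0 — need 490 more.
Option Z at 3.0: take all 230 pallets — 260 still needed.
Take 250 from Option 10 at 8.0 — need 10 more.
Take 10 from Option 17 at 10.0 to finish.
Option 28, Option 4, Option R: unused.

10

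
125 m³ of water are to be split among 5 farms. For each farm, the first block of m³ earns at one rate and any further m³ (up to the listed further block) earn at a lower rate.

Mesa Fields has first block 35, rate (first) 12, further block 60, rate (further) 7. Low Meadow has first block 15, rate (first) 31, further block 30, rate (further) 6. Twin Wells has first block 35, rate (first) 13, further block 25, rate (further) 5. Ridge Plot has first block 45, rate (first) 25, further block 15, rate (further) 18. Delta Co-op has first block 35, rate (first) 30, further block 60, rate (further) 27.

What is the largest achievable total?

Order all 10 blocks by rate: Low Meadow/T1 31 > Delta Co-op/T1 30 > Delta Co-op/T2 27 > Ridge Plot/T1 25 > Ridge Plot/T2 18 > Twin Wells/T1 13 > Mesa Fields/T1 12 > Mesa Fields/T2 7 > Low Meadow/T2 6 > Twin Wells/T2 5.
Low Meadow T1 at 31: fill all 15 ; 110 left.
Delta Co-op/T1 (30): +35 ; 75 left.
Delta Co-op/T2 (27): +60 ; 15 left.
Ridge Plot T1 at 25: only 15 left, fill 15.
Total = 31×15 + 30×35 + 27×60 + 25×15 = 3510.

3510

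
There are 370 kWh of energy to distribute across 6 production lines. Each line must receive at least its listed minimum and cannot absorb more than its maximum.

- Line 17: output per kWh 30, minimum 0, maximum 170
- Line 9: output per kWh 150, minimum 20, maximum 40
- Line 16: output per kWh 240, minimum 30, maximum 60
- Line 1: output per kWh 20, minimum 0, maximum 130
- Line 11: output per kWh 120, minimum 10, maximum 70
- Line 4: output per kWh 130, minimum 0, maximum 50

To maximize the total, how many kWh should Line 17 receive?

Meeting every minimum uses 0+20+30+0+10+0 = 60 kWh, leaving 310.
Highest output per kWh first: Line 16 240 > Line 9 150 > Line 4 130 > Line 11 120 > Line 17 30 > Line 1 20.
Line 16: +30 to 60 (cap) ; 280 left.
Give Line 9 20 more to hit its cap of 40 ; 260 left.
Line 4 takes 50 more to reach its cap of 50 ; 210 left.
Give Line 11 60 more to hit its cap of 70 ; 150 left.
Only 150 left; Line 17 takes them to reach 150.

150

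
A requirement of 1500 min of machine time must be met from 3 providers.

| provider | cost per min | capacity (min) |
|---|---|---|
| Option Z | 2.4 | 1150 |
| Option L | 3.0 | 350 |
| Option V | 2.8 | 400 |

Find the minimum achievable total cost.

3740

Use providers in increasing cost order.
Option Z (2.4): use full 1150 → 350 min to go.
Option V (2.8): take the remaining 350 → done.
Option L: unused.
Cost = 1150×2.4 + 350×2.8 = 3740.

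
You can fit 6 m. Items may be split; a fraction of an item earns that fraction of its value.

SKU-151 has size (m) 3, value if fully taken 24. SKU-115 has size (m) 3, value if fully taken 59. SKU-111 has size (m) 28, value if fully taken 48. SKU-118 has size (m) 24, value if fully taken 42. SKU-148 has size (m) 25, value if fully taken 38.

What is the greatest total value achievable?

83

Best value per unit of size first: SKU-115 59/3≈19.7, SKU-151 24/3≈8, SKU-118 42/24≈1.75, SKU-111 48/28≈1.71, SKU-148 38/25≈1.52.
All 3 m of SKU-115 fit (value 59) ; 3 remain.
Take all of SKU-151 (3 m, value 24) ; 0 m left.
Total value = 83.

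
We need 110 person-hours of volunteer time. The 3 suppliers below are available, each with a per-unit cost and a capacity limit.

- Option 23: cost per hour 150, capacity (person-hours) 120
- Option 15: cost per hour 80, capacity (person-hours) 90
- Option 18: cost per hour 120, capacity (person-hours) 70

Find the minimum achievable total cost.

Fill from the cheapest supplier first.
Option 15 (80): use full 90 — 20 person-hours to go.
Option 18 (120): take the remaining 20 — done.
Option 23: unused.
Cost = 90×80 + 20×120 = 9600.

9600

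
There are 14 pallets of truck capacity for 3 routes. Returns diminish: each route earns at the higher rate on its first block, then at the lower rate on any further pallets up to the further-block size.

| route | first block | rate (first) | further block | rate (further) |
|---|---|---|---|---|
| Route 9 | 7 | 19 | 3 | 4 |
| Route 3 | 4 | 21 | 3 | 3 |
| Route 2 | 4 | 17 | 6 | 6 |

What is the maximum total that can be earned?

Rank every tier by rate: Route 3/first 21 > Route 9/first 19 > Route 2/first 17 > Route 2/second 6 > Route 9/second 4 > Route 3/second 3.
Route 3 first at 21: fill all 4 ; 10 left.
Route 9 first at 19: fill all 7 ; 3 left.
3 remain; put them into Route 2 first at 17.
Total = 21×4 + 19×7 + 17×3 = 268.

268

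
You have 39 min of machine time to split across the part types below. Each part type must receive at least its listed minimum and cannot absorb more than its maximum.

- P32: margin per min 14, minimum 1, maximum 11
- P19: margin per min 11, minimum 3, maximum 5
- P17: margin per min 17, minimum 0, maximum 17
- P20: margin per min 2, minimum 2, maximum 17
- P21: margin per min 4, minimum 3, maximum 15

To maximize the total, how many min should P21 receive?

4

Meeting every minimum uses 1+3+0+2+3 = 9 min, leaving 30.
Rank by margin per min: P17 17 > P32 14 > P19 11 > P21 4 > P20 2.
Give P17 17 more to hit its cap of 17 — 13 left.
P32 takes 10 more to reach its cap of 11 — 3 left.
Give P19 2 more to hit its cap of 5 — 1 left.
Only 1 left; P21 takes them to reach 4.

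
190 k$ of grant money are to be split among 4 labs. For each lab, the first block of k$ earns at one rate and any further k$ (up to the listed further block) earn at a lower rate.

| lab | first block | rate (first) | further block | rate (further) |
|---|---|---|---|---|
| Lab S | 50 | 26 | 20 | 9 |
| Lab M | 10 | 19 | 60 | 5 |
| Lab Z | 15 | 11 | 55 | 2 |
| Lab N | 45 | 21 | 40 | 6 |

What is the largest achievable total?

Rank every tier by rate: Lab S/tier1 26 > Lab N/tier1 21 > Lab M/tier1 19 > Lab Z/tier1 11 > Lab S/tier2 9 > Lab N/tier2 6 > Lab M/tier2 5 > Lab Z/tier2 2.
Lab S/tier1 (26): +50 ; 140 left.
Lab N tier1 at 21: fill all 45 ; 95 left.
Fill Lab M tier1 block (10 at 19) ; 85 left.
Fill Lab Z tier1 block (15 at 11) ; 70 left.
Lab S/tier2 (9): +20 ; 50 left.
Fill Lab N tier2 block (40 at 6) ; 10 left.
10 remain; put them into Lab M tier2 at 5.
Total = 26×50 + 21×45 + 19×10 + 11×15 + 9×20 + 6×40 + 5×10 = 3070.

3070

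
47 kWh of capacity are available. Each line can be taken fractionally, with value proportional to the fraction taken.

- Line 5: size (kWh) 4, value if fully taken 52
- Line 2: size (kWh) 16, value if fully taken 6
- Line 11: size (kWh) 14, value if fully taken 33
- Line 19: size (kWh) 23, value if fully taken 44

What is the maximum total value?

131.25

Sort by value density: Line 5 52/4≈13, Line 11 33/14≈2.36, Line 19 44/23≈1.91, Line 2 6/16≈0.375.
All 4 kWh of Line 5 fit (value 52) → 43 remain.
All 14 kWh of Line 11 fit (value 33) → 29 remain.
All 23 kWh of Line 19 fit (value 44) → 6 remain.
6 kWh left: a 6/16 share of Line 2 gives 6×6/16 = 2.25.
Total value = 131.25.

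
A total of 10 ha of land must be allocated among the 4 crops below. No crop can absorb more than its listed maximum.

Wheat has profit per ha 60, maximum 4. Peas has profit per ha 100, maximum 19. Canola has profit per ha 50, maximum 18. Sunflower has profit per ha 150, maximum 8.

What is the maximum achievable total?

1400

Rank by profit per ha: Sunflower 150 > Peas 100 > Wheat 60 > Canola 50.
Give Sunflower 8 to hit its cap of 8 — 2 left.
Only 2 left; Peas takes them to reach 2.
Total = 100×2 + 150×8 = 1400.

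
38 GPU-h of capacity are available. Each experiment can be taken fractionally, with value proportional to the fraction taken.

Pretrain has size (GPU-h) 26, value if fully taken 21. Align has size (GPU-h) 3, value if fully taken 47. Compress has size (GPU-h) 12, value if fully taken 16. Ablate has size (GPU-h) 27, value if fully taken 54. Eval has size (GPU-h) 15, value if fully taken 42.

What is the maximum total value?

Rank by value-to-size ratio: Align 47/3≈15.7, Eval 42/15≈2.8, Ablate 54/27≈2, Compress 16/12≈1.33, Pretrain 21/26≈0.808.
All 3 GPU-h of Align fit (value 47) ; 35 remain.
Take all of Eval (15 GPU-h, value 42) ; 20 GPU-h left.
20 GPU-h left: a 20/27 share of Ablate gives 54×20/27 = 40.
Total value = 129.

129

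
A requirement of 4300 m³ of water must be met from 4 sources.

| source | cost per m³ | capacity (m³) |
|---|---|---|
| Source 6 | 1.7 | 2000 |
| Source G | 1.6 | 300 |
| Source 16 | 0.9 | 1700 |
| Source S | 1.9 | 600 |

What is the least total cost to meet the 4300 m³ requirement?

Cheapest first:
Take 1700 from Source 16 at 0.9 → need 2600 more.
Source G at 1.6: take all 300 m³ → 2300 still needed.
Source 6 at 1.7: take all 2000 m³ → 300 still needed.
Take 300 from Source S at 1.9 to finish.
Cost = 1700×0.9 + 300×1.6 + 2000×1.7 + 300×1.9 = 5980.

5980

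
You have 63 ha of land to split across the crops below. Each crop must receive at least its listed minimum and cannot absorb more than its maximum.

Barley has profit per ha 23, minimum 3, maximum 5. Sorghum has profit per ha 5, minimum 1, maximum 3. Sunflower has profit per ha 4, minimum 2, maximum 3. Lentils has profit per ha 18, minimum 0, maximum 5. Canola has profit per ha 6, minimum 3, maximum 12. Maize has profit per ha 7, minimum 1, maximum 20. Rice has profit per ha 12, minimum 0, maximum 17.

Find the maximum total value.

639

Meeting every minimum uses 3+1+2+0+3+1+0 = 10 ha, leaving 53.
Order the crops by profit per ha: Barley 23 > Lentils 18 > Rice 12 > Maize 7 > Canola 6 > Sorghum 5 > Sunflower 4.
Give Barley 2 more to hit its cap of 5 — 51 left.
Lentils: +5 to 5 (cap) — 46 left.
Rice takes 17 more to reach its cap of 17 — 29 left.
Give Maize 19 more to hit its cap of 20 — 10 left.
Give Canola 9 more to hit its cap of 12 — 1 left.
Sorghum has room for 2 more but only 1 remain, so it gets 2.
Total = 23×5 + 5×2 + 4×2 + 18×5 + 6×12 + 7×20 + 12×17 = 639.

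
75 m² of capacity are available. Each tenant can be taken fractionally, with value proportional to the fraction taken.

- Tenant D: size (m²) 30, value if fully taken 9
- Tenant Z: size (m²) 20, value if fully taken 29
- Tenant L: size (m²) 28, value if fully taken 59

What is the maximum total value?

Best value per unit of size first: Tenant L 59/28≈2.11, Tenant Z 29/20≈1.45, Tenant D 9/30≈0.3.
Tenant L: take in full, 28 m² for value 59 — 47 left.
Tenant Z: take in full, 20 m² for value 29 — 27 left.
Fill the last 27 m² with part of Tenant D: 27/30 of it earns 8.1.
Total value = 96.1.

96.1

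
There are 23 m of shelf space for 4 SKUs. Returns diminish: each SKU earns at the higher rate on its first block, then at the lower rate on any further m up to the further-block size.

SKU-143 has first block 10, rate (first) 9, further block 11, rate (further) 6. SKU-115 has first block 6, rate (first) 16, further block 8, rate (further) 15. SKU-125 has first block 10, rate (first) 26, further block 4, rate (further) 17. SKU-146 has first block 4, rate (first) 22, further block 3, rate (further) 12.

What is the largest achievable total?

Rank every tier by rate: SKU-125/first 26 > SKU-146/first 22 > SKU-125/second 17 > SKU-115/first 16 > SKU-115/second 15 > SKU-146/second 12 > SKU-143/first 9 > SKU-143/second 6.
SKU-125/first (26): +10 ; 13 left.
SKU-146/first (22): +4 ; 9 left.
Fill SKU-125 second block (4 at 17) ; 5 left.
SKU-115 first at 16: only 5 left, fill 5.
Total = 26×10 + 22×4 + 17×4 + 16×5 = 496.

496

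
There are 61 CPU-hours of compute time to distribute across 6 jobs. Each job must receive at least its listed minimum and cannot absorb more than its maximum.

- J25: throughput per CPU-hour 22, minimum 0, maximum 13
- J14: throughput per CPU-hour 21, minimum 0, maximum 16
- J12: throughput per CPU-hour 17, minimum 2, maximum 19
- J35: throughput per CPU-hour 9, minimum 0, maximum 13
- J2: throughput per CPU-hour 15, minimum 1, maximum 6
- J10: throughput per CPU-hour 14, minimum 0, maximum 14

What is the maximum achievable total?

1133

Meeting every minimum uses 0+0+2+0+1+0 = 3 CPU-hours, leaving 58.
Rank by throughput per CPU-hour: J25 22 > J14 21 > J12 17 > J2 15 > J10 14 > J35 9.
J25 takes 13 more to reach its cap of 13 — 45 left.
J14 takes 16 more to reach its cap of 16 — 29 left.
J12 takes 17 more to reach its cap of 19 — 12 left.
Give J2 5 more to hit its cap of 6 — 7 left.
J10: +7 (room for 14) → 7. Pool exhausted.
Total = 22×13 + 21×16 + 17×19 + 15×6 + 14×7 = 1133.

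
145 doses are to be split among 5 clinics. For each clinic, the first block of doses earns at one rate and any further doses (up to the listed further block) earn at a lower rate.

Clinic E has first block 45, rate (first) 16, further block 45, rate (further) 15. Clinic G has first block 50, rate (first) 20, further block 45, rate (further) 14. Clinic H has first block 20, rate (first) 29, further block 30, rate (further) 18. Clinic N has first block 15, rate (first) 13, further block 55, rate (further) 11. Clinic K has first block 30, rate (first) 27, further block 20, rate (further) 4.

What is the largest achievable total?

3170

Treat each block as its own option and order by rate: Clinic H/tier1 29 > Clinic K/tier1 27 > Clinic G/tier1 20 > Clinic H/tier2 18 > Clinic E/tier1 16 > Clinic E/tier2 15 > Clinic G/tier2 14 > Clinic N/tier1 13 > Clinic N/tier2 11 > Clinic K/tier2 4.
Clinic H tier1 at 29: fill all 20 ; 125 left.
Clinic K/tier1 (27): +30 ; 95 left.
Clinic G tier1 at 20: fill all 50 ; 45 left.
Clinic H tier2 at 18: fill all 30 ; 15 left.
15 remain; put them into Clinic E tier1 at 16.
Total = 29×20 + 27×30 + 20×50 + 18×30 + 16×15 = 3170.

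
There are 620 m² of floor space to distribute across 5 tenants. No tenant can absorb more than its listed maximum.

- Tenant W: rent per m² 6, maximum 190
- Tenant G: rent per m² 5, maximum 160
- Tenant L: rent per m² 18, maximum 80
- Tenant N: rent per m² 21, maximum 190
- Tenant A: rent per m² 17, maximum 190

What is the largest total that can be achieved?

9620

Highest rent per m² first: Tenant N 21 > Tenant L 18 > Tenant A 17 > Tenant W 6 > Tenant G 5.
Tenant N: +190 to 190 (cap) — 430 left.
Tenant L takes 80 to reach its cap of 80 — 350 left.
Tenant A takes 190 to reach its cap of 190 — 160 left.
Only 160 left; Tenant W takes them to reach 160.
Total = 6×160 + 18×80 + 21×190 + 17×190 = 9620.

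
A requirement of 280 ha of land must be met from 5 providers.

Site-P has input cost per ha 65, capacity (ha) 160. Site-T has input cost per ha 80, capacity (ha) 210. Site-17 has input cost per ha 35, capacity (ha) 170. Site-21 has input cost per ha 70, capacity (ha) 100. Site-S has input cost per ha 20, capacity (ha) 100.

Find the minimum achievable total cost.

8600

Cheapest first:
Take 100 from Site-S at 20 — need 180 more.
Site-17 (35): use full 170 — 10 ha to go.
Site-P (65): take the remaining 10 — done.
Site-21, Site-T: unused.
Cost = 100×20 + 170×35 + 10×65 = 8600.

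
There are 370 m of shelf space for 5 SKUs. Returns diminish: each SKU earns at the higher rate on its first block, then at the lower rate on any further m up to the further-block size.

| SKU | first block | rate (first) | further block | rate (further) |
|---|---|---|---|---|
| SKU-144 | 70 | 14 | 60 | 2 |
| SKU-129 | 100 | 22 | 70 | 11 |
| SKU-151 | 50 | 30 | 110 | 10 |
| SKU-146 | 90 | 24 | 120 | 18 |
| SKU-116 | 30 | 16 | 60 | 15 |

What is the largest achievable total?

Rank every tier by rate: SKU-151/first 30 > SKU-146/first 24 > SKU-129/first 22 > SKU-146/second 18 > SKU-116/first 16 > SKU-116/second 15 > SKU-144/first 14 > SKU-129/second 11 > SKU-151/second 10 > SKU-144/second 2.
Fill SKU-151 first block (50 at 30) → 320 left.
Fill SKU-146 first block (90 at 24) → 230 left.
SKU-129/first (22): +100 → 130 left.
Fill SKU-146 second block (120 at 18) → 10 left.
SKU-116 first at 16: only 10 left, fill 10.
Total = 30×50 + 24×90 + 22×100 + 18×120 + 16×10 = 8180.

8180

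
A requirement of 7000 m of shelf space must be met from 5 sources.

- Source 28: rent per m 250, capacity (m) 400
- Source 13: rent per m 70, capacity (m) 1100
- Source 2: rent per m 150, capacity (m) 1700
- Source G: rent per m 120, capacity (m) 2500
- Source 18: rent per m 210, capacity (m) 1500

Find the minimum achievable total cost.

997000

Fill from the cheapest source first.
Source 13 at 70: take all 1100 m ; 5900 still needed.
Source G at 120: take all 2500 m ; 3400 still needed.
Source 2 at 150: take all 1700 m ; 1700 still needed.
Source 18 (210): use full 1500 ; 200 m to go.
Take 200 from Source 28 at 250 to finish.
Cost = 1100×70 + 2500×120 + 1700×150 + 1500×210 + 200×250 = 997000.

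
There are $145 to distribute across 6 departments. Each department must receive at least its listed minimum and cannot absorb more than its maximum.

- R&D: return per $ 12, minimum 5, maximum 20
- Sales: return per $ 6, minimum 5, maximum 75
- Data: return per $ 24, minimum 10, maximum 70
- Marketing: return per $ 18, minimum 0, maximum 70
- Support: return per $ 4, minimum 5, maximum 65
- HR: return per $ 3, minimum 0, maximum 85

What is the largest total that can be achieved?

2870

Meeting every minimum uses 5+5+10+0+5+0 = 25 $, leaving 120.
Highest return per $ first: Data 24 > Marketing 18 > R&D 12 > Sales 6 > Support 4 > HR 3.
Data takes 60 more to reach its cap of 70 → 60 left.
Marketing: +60 (room for 70) → 60. Pool exhausted.
Total = 12×5 + 6×5 + 24×70 + 18×60 + 4×5 = 2870.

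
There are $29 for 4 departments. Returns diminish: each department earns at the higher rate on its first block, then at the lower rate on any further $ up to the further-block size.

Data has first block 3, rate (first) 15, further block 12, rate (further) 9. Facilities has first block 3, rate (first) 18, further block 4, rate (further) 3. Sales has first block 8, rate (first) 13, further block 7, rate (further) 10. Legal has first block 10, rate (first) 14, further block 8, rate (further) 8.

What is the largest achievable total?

393

Treat each block as its own option and order by rate: Facilities/T1 18 > Data/T1 15 > Legal/T1 14 > Sales/T1 13 > Sales/T2 10 > Data/T2 9 > Legal/T2 8 > Facilities/T2 3.
Facilities T1 at 18: fill all 3 ; 26 left.
Data/T1 (15): +3 ; 23 left.
Fill Legal T1 block (10 at 14) ; 13 left.
Fill Sales T1 block (8 at 13) ; 5 left.
Sales T2 at 10: only 5 left, fill 5.
Total = 18×3 + 15×3 + 14×10 + 13×8 + 10×5 = 393.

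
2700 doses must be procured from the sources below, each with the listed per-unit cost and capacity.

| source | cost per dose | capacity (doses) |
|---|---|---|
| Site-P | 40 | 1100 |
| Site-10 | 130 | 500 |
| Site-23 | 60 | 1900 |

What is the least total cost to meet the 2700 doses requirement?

140000

Cheapest first:
Site-P (40): use full 1100 — 1600 doses to go.
Take 1600 from Site-23 at 60 to finish.
Site-10: unused.
Cost = 1100×40 + 1600×60 = 140000.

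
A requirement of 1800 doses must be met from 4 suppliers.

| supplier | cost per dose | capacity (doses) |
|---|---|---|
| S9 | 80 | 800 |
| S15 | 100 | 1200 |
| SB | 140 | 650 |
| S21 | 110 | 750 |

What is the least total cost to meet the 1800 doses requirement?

Use suppliers in increasing cost order.
S9 (80): use full 800 — 1000 doses to go.
S15 (100): take the remaining 1000 — done.
S21, SB: unused.
Cost = 800×80 + 1000×100 = 164000.

164000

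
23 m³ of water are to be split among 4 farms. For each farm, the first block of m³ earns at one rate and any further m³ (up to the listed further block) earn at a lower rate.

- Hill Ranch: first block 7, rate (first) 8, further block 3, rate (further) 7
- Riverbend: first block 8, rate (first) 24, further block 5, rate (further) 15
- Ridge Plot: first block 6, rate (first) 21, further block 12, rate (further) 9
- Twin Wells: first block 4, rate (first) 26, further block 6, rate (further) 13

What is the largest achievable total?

Rank every tier by rate: Twin Wells/first 26 > Riverbend/first 24 > Ridge Plot/first 21 > Riverbend/second 15 > Twin Wells/second 13 > Ridge Plot/second 9 > Hill Ranch/first 8 > Hill Ranch/second 7.
Twin Wells first at 26: fill all 4 — 19 left.
Riverbend first at 24: fill all 8 — 11 left.
Ridge Plot first at 21: fill all 6 — 5 left.
Riverbend/second (15): +5 — 0 left.
Total = 26×4 + 24×8 + 21×6 + 15×5 = 497.

497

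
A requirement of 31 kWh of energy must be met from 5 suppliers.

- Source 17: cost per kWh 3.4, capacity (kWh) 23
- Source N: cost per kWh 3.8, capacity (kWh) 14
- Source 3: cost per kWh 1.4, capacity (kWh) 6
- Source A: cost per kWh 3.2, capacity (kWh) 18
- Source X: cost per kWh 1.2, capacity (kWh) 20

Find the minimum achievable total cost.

48.4

Cheapest first:
Source X (1.2): use full 20 ; 11 kWh to go.
Source 3 (1.4): use full 6 ; 5 kWh to go.
Take 5 from Source A at 3.2 to finish.
Source 17, Source N: unused.
Cost = 20×1.2 + 6×1.4 + 5×3.2 = 48.4.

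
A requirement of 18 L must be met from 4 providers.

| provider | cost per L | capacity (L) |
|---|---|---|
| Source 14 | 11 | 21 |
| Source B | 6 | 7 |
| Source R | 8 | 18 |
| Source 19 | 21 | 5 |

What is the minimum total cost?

130

Cheapest first:
Source B (6): use full 7 ; 11 L to go.
Take 11 from Source R at 8 to finish.
Source 14, Source 19: unused.
Cost = 7×6 + 11×8 = 130.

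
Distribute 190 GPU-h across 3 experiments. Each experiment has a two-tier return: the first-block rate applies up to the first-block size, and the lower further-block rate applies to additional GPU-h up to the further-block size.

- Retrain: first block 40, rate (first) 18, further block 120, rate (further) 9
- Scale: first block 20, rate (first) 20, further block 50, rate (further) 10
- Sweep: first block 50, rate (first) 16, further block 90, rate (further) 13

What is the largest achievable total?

2960

Order all 6 blocks by rate: Scale/first 20 > Retrain/first 18 > Sweep/first 16 > Sweep/second 13 > Scale/second 10 > Retrain/second 9.
Fill Scale first block (20 at 20) → 170 left.
Retrain/first (18): +40 → 130 left.
Sweep first at 16: fill all 50 → 80 left.
Sweep second at 13: only 80 left, fill 80.
Total = 20×20 + 18×40 + 16×50 + 13×80 = 2960.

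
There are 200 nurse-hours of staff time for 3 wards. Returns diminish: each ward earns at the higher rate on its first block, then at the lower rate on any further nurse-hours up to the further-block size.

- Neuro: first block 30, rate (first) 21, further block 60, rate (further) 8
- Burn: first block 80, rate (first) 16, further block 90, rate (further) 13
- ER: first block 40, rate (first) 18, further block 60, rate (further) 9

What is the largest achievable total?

Treat each block as its own option and order by rate: Neuro/tier1 21 > ER/tier1 18 > Burn/tier1 16 > Burn/tier2 13 > ER/tier2 9 > Neuro/tier2 8.
Fill Neuro tier1 block (30 at 21) → 170 left.
Fill ER tier1 block (40 at 18) → 130 left.
Fill Burn tier1 block (80 at 16) → 50 left.
Burn/tier2: +50 of 90 at 13; pool empty.
Total = 21×30 + 18×40 + 16×80 + 13×50 = 3280.

3280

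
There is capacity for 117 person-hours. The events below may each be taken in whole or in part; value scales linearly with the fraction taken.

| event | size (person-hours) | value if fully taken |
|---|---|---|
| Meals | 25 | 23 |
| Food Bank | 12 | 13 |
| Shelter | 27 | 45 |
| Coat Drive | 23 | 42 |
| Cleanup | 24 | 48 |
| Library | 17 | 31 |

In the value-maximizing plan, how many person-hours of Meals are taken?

14

Rank by value-to-size ratio: Cleanup 48/24≈2, Coat Drive 42/23≈1.83, Library 31/17≈1.82, Shelter 45/27≈1.67, Food Bank 13/12≈1.08, Meals 23/25≈0.92.
All 24 person-hours of Cleanup fit (value 48) ; 93 remain.
Coat Drive: take in full, 23 person-hours for value 42 ; 70 left.
Take all of Library (17 person-hours, value 31) ; 53 person-hours left.
All 27 person-hours of Shelter fit (value 45) ; 26 remain.
Take all of Food Bank (12 person-hours, value 13) ; 14 person-hours left.
Fill the last 14 person-hours with part of Meals: 14/25 of it earns 12.88.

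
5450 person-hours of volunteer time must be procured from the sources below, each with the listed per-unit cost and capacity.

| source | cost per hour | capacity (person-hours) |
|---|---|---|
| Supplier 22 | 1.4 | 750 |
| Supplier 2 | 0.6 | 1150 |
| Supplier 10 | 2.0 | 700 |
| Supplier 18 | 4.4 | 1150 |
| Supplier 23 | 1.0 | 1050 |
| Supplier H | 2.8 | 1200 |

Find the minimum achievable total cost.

10190

Fill from the cheapest source first.
Take 1150 from Supplier 2 at 0.6 ; need 4300 more.
Take 1050 from Supplier 23 at 1.0 ; need 3250 more.
Supplier 22 at 1.4: take all 750 person-hours ; 2500 still needed.
Supplier 10 (2.0): use full 700 ; 1800 person-hours to go.
Take 1200 from Supplier H at 2.8 ; need 600 more.
Supplier 18 (4.4): take the remaining 600 ; done.
Cost = 1150×0.6 + 1050×1.0 + 750×1.4 + 700×2.0 + 1200×2.8 + 600×4.4 = 10190.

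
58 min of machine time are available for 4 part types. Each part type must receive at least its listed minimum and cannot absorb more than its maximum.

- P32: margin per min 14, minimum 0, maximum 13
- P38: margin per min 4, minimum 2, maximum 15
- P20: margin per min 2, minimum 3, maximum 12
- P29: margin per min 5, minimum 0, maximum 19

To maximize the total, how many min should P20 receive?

Meeting every minimum uses 0+2+3+0 = 5 min, leaving 53.
Rank by margin per min: P32 14 > P29 5 > P38 4 > P20 2.
P32: +13 to 13 (cap) → 40 left.
Give P29 19 more to hit its cap of 19 → 21 left.
P38: +13 to 15 (cap) → 8 left.
P20 has room for 9 more but only 8 remain, so it gets 11.

11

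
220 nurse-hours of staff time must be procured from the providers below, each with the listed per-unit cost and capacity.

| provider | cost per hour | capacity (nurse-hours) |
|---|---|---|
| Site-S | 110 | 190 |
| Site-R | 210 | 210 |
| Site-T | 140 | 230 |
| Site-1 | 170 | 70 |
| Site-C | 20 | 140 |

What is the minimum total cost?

11600

Use providers in increasing cost order.
Take 140 from Site-C at 20 — need 80 more.
Take 80 from Site-S at 110 to finish.
Site-T, Site-1, Site-R: unused.
Cost = 140×20 + 80×110 = 11600.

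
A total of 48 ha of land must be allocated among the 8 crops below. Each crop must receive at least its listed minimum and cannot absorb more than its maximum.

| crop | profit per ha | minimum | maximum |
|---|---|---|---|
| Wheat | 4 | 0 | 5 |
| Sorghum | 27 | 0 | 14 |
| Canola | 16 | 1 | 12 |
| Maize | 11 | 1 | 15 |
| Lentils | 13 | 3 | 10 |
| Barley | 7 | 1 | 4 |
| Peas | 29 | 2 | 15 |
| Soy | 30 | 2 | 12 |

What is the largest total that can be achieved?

1262

Meeting every minimum uses 0+0+1+1+3+1+2+2 = 10 ha, leaving 38.
Highest profit per ha first: Soy 30 > Peas 29 > Sorghum 27 > Canola 16 > Lentils 13 > Maize 11 > Barley 7 > Wheat 4.
Give Soy 10 more to hit its cap of 12 → 28 left.
Peas: +13 to 15 (cap) → 15 left.
Give Sorghum 14 more to hit its cap of 14 → 1 left.
Canola has room for 11 more but only 1 remain, so it gets 2.
Total = 27×14 + 16×2 + 11×1 + 13×3 + 7×1 + 29×15 + 30×12 = 1262.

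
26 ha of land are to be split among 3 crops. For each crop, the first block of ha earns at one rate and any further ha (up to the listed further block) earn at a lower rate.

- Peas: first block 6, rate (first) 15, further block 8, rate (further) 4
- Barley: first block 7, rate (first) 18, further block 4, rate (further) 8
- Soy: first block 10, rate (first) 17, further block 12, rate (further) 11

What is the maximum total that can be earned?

Treat each block as its own option and order by rate: Barley/tier1 18 > Soy/tier1 17 > Peas/tier1 15 > Soy/tier2 11 > Barley/tier2 8 > Peas/tier2 4.
Fill Barley tier1 block (7 at 18) — 19 left.
Soy tier1 at 17: fill all 10 — 9 left.
Peas tier1 at 15: fill all 6 — 3 left.
Soy tier2 at 11: only 3 left, fill 3.
Total = 18×7 + 17×10 + 15×6 + 11×3 = 419.

419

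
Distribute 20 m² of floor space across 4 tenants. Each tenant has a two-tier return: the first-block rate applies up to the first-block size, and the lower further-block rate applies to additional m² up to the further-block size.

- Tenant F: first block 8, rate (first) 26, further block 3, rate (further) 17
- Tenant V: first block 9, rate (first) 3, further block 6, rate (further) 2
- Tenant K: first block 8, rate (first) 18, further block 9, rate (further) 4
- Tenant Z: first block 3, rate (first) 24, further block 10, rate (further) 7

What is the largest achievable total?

Treat each block as its own option and order by rate: Tenant F/tier1 26 > Tenant Z/tier1 24 > Tenant K/tier1 18 > Tenant F/tier2 17 > Tenant Z/tier2 7 > Tenant K/tier2 4 > Tenant V/tier1 3 > Tenant V/tier2 2.
Fill Tenant F tier1 block (8 at 26) ; 12 left.
Tenant Z/tier1 (24): +3 ; 9 left.
Fill Tenant K tier1 block (8 at 18) ; 1 left.
Tenant F/tier2: +1 of 3 at 17; pool empty.
Total = 26×8 + 24×3 + 18×8 + 17×1 = 441.

441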